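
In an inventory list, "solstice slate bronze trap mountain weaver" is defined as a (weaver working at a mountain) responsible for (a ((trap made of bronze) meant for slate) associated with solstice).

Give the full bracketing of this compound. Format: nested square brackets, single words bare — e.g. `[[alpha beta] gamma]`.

[[solstice [slate [bronze trap]]] [mountain weaver]]

Overall it is a kind of weaver (specifically "mountain weaver"); the modifier is "solstice slate bronze trap".
Within "solstice slate bronze trap", the head is "trap" (specifically "slate bronze trap") and the modifier is "solstice".
Within "slate bronze trap", the head is "trap" (specifically "bronze trap") and the modifier is "slate".
Within "bronze trap", the head is "trap" and the modifier is "bronze".
Within "mountain weaver", the head is "weaver" and the modifier is "mountain".
Assembled: [[solstice [slate [bronze trap]]] [mountain weaver]].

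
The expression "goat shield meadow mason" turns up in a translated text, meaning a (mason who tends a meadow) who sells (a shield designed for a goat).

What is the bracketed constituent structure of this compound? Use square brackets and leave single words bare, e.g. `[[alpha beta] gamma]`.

Whole compound: head "mason" (specifically "meadow mason"), modifier "goat shield".
Within "goat shield", the head is "shield" and the modifier is "goat".
Within "meadow mason", the head is "mason" and the modifier is "meadow".
So the structure is [[goat shield] [meadow mason]].

[[goat shield] [meadow mason]]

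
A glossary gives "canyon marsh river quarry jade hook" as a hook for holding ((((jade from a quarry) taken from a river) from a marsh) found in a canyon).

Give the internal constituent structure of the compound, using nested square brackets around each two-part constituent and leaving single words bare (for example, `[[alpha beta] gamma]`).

The outermost head in the paraphrase is "hook", modified by "canyon marsh river quarry jade".
Within "canyon marsh river quarry jade", the head is "jade" (specifically "marsh river quarry jade") and the modifier is "canyon".
Within "marsh river quarry jade", the head is "jade" (specifically "river quarry jade") and the modifier is "marsh".
Within "river quarry jade", the head is "jade" (specifically "quarry jade") and the modifier is "river".
Within "quarry jade", the head is "jade" and the modifier is "quarry".
Assembled: [[canyon [marsh [river [quarry jade]]]] hook].

[[canyon [marsh [river [quarry jade]]]] hook]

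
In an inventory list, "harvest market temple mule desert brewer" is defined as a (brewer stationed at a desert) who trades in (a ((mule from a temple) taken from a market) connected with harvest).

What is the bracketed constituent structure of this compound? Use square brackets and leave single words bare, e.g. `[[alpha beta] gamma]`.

[[harvest [market [temple mule]]] [desert brewer]]

The outermost head in the paraphrase is "brewer" (specifically "desert brewer"), modified by "harvest market temple mule".
Inside "harvest market temple mule": head "mule" (specifically "market temple mule"), modifier "harvest".
Inside "market temple mule": head "mule" (specifically "temple mule"), modifier "market".
Inside "temple mule": head "mule", modifier "temple".
Inside "desert brewer": head "brewer", modifier "desert".
Assembled: [[harvest [market [temple mule]]] [desert brewer]].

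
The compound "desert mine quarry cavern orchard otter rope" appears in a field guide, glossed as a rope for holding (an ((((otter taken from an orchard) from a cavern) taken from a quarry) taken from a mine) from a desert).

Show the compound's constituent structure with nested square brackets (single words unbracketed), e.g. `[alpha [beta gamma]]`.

Whole compound: head "rope", modifier "desert mine quarry cavern orchard otter".
Within "desert mine quarry cavern orchard otter", the head is "otter" (specifically "mine quarry cavern orchard otter") and the modifier is "desert".
Within "mine quarry cavern orchard otter", the head is "otter" (specifically "quarry cavern orchard otter") and the modifier is "mine".
Within "quarry cavern orchard otter", the head is "otter" (specifically "cavern orchard otter") and the modifier is "quarry".
Within "cavern orchard otter", the head is "otter" (specifically "orchard otter") and the modifier is "cavern".
Within "orchard otter", the head is "otter" and the modifier is "orchard".
Putting it together: [[desert [mine [quarry [cavern [orchard otter]]]]] rope].

[[desert [mine [quarry [cavern [orchard otter]]]]] rope]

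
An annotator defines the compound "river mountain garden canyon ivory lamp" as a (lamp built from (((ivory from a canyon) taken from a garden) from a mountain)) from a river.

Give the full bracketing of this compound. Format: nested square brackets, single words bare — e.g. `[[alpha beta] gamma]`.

[river [[mountain [garden [canyon ivory]]] lamp]]

At the top level: head "lamp" (specifically "mountain garden canyon ivory lamp"); modifier "river".
Inside "mountain garden canyon ivory lamp": head "lamp", modifier "mountain garden canyon ivory".
Inside "mountain garden canyon ivory": head "ivory" (specifically "garden canyon ivory"), modifier "mountain".
Inside "garden canyon ivory": head "ivory" (specifically "canyon ivory"), modifier "garden".
Inside "canyon ivory": head "ivory", modifier "canyon".
Putting it together: [river [[mountain [garden [canyon ivory]]] lamp]].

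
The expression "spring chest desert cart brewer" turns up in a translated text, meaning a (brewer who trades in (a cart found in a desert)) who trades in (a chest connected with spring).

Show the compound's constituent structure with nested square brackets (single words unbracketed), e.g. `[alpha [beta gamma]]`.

[[spring chest] [[desert cart] brewer]]

Whole compound: head "brewer" (specifically "desert cart brewer"), modifier "spring chest".
Inside "spring chest": head "chest", modifier "spring".
Inside "desert cart brewer": head "brewer", modifier "desert cart".
Inside "desert cart": head "cart", modifier "desert".
So the structure is [[spring chest] [[desert cart] brewer]].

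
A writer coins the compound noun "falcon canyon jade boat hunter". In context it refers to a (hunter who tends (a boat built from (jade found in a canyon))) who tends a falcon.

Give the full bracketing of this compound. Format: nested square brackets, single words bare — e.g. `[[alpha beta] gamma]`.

Overall it is a kind of hunter (specifically "canyon jade boat hunter"); the modifier is "falcon".
Within "canyon jade boat hunter", the head is "hunter" and the modifier is "canyon jade boat".
Within "canyon jade boat", the head is "boat" and the modifier is "canyon jade".
Within "canyon jade", the head is "jade" and the modifier is "canyon".
Putting it together: [falcon [[[canyon jade] boat] hunter]].

[falcon [[[canyon jade] boat] hunter]]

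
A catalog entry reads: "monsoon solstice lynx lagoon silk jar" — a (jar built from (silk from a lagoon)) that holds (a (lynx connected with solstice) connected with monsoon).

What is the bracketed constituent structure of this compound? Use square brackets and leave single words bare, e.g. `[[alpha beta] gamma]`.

[[monsoon [solstice lynx]] [[lagoon silk] jar]]

Whole compound: head "jar" (specifically "lagoon silk jar"), modifier "monsoon solstice lynx".
Within "monsoon solstice lynx", the head is "lynx" (specifically "solstice lynx") and the modifier is "monsoon".
Within "solstice lynx", the head is "lynx" and the modifier is "solstice".
Within "lagoon silk jar", the head is "jar" and the modifier is "lagoon silk".
Within "lagoon silk", the head is "silk" and the modifier is "lagoon".
Assembled: [[monsoon [solstice lynx]] [[lagoon silk] jar]].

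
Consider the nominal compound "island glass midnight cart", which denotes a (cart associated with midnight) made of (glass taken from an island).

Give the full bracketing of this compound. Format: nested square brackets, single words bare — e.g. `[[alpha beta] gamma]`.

[[island glass] [midnight cart]]

Overall it is a kind of cart (specifically "midnight cart"); the modifier is "island glass".
"island glass" → head "glass", modifier "island".
"midnight cart" → head "cart", modifier "midnight".
So the structure is [[island glass] [midnight cart]].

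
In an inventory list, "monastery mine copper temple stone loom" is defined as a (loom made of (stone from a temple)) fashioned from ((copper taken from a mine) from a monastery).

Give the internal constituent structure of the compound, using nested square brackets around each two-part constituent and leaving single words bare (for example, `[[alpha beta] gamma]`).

[[monastery [mine copper]] [[temple stone] loom]]

The outermost head in the paraphrase is "loom" (specifically "temple stone loom"), modified by "monastery mine copper".
Within "monastery mine copper", the head is "copper" (specifically "mine copper") and the modifier is "monastery".
Within "mine copper", the head is "copper" and the modifier is "mine".
Within "temple stone loom", the head is "loom" and the modifier is "temple stone".
Within "temple stone", the head is "stone" and the modifier is "temple".
Assembled: [[monastery [mine copper]] [[temple stone] loom]].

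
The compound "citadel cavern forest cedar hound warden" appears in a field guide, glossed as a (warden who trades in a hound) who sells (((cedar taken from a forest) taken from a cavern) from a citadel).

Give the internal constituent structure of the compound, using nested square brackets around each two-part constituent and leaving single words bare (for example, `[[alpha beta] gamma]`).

Whole compound: head "warden" (specifically "hound warden"), modifier "citadel cavern forest cedar".
"citadel cavern forest cedar" → head "cedar" (specifically "cavern forest cedar"), modifier "citadel".
"cavern forest cedar" → head "cedar" (specifically "forest cedar"), modifier "cavern".
"forest cedar" → head "cedar", modifier "forest".
"hound warden" → head "warden", modifier "hound".
Putting it together: [[citadel [cavern [forest cedar]]] [hound warden]].

[[citadel [cavern [forest cedar]]] [hound warden]]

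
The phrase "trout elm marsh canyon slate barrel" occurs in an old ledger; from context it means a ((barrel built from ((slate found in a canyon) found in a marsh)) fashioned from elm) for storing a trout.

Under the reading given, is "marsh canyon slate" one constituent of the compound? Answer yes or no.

yes

The paraphrase groups the words so that "marsh canyon slate" is one unit: it corresponds to a single parenthesized sub-phrase.
The full structure is [trout [elm [[marsh [canyon slate]] barrel]]], in which [marsh canyon slate] is a constituent.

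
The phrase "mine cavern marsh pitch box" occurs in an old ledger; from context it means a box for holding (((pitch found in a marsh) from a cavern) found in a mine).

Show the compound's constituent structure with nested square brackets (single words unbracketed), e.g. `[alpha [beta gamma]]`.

[[mine [cavern [marsh pitch]]] box]

Overall it is a kind of box; the modifier is "mine cavern marsh pitch".
"mine cavern marsh pitch" → head "pitch" (specifically "cavern marsh pitch"), modifier "mine".
"cavern marsh pitch" → head "pitch" (specifically "marsh pitch"), modifier "cavern".
"marsh pitch" → head "pitch", modifier "marsh".
Assembled: [[mine [cavern [marsh pitch]]] box].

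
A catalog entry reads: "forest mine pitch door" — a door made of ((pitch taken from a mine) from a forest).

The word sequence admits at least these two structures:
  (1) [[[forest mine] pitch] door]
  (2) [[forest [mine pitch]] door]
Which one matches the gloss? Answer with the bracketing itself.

[[forest [mine pitch]] door]

The paraphrase's head is the "door" part ("door"); its modifier is "forest mine pitch".
That top-level split, carried through the inner groups, gives [[forest [mine pitch]] door].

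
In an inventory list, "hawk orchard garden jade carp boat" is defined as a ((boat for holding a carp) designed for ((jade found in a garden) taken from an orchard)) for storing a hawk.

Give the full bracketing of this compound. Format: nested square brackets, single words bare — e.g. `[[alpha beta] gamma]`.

The outermost head in the paraphrase is "boat" (specifically "orchard garden jade carp boat"), modified by "hawk".
Within "orchard garden jade carp boat", the head is "boat" (specifically "carp boat") and the modifier is "orchard garden jade".
Within "orchard garden jade", the head is "jade" (specifically "garden jade") and the modifier is "orchard".
Within "garden jade", the head is "jade" and the modifier is "garden".
Within "carp boat", the head is "boat" and the modifier is "carp".
So the structure is [hawk [[orchard [garden jade]] [carp boat]]].

[hawk [[orchard [garden jade]] [carp boat]]]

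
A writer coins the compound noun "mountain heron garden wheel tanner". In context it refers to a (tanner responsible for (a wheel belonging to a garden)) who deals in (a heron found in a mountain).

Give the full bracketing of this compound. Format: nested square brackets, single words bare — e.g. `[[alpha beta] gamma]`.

[[mountain heron] [[garden wheel] tanner]]

Overall it is a kind of tanner (specifically "garden wheel tanner"); the modifier is "mountain heron".
"mountain heron" → head "heron", modifier "mountain".
"garden wheel tanner" → head "tanner", modifier "garden wheel".
"garden wheel" → head "wheel", modifier "garden".
Assembled: [[mountain heron] [[garden wheel] tanner]].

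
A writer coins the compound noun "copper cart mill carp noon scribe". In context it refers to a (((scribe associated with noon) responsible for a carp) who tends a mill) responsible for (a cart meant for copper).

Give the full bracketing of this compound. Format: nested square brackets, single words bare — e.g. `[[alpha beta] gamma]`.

[[copper cart] [mill [carp [noon scribe]]]]

Overall it is a kind of scribe (specifically "mill carp noon scribe"); the modifier is "copper cart".
"copper cart" → head "cart", modifier "copper".
"mill carp noon scribe" → head "scribe" (specifically "carp noon scribe"), modifier "mill".
"carp noon scribe" → head "scribe" (specifically "noon scribe"), modifier "carp".
"noon scribe" → head "scribe", modifier "noon".
Putting it together: [[copper cart] [mill [carp [noon scribe]]]].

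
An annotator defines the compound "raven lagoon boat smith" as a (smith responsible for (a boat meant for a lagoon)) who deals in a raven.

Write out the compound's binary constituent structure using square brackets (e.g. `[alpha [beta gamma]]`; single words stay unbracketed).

[raven [[lagoon boat] smith]]

At the top level: head "smith" (specifically "lagoon boat smith"); modifier "raven".
Inside "lagoon boat smith": head "smith", modifier "lagoon boat".
Inside "lagoon boat": head "boat", modifier "lagoon".
Assembled: [raven [[lagoon boat] smith]].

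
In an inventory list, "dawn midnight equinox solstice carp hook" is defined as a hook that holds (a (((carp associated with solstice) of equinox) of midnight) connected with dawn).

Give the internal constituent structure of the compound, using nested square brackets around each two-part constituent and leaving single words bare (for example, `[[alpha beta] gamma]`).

Overall it is a kind of hook; the modifier is "dawn midnight equinox solstice carp".
"dawn midnight equinox solstice carp" → head "carp" (specifically "midnight equinox solstice carp"), modifier "dawn".
"midnight equinox solstice carp" → head "carp" (specifically "equinox solstice carp"), modifier "midnight".
"equinox solstice carp" → head "carp" (specifically "solstice carp"), modifier "equinox".
"solstice carp" → head "carp", modifier "solstice".
So the structure is [[dawn [midnight [equinox [solstice carp]]]] hook].

[[dawn [midnight [equinox [solstice carp]]]] hook]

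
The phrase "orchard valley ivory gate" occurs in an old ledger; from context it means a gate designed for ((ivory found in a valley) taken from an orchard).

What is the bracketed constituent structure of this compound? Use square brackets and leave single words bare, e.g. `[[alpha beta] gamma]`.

The outermost head in the paraphrase is "gate", modified by "orchard valley ivory".
"orchard valley ivory" → head "ivory" (specifically "valley ivory"), modifier "orchard".
"valley ivory" → head "ivory", modifier "valley".
Assembled: [[orchard [valley ivory]] gate].

[[orchard [valley ivory]] gate]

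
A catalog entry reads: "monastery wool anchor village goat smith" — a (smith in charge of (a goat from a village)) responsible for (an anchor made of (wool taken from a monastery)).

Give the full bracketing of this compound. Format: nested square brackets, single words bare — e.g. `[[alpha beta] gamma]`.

[[[monastery wool] anchor] [[village goat] smith]]

Overall it is a kind of smith (specifically "village goat smith"); the modifier is "monastery wool anchor".
Within "monastery wool anchor", the head is "anchor" and the modifier is "monastery wool".
Within "monastery wool", the head is "wool" and the modifier is "monastery".
Within "village goat smith", the head is "smith" and the modifier is "village goat".
Within "village goat", the head is "goat" and the modifier is "village".
Putting it together: [[[monastery wool] anchor] [[village goat] smith]].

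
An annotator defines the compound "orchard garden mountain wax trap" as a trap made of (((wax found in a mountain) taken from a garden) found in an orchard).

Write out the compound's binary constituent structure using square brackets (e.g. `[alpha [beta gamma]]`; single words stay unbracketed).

Overall it is a kind of trap; the modifier is "orchard garden mountain wax".
Inside "orchard garden mountain wax": head "wax" (specifically "garden mountain wax"), modifier "orchard".
Inside "garden mountain wax": head "wax" (specifically "mountain wax"), modifier "garden".
Inside "mountain wax": head "wax", modifier "mountain".
Putting it together: [[orchard [garden [mountain wax]]] trap].

[[orchard [garden [mountain wax]]] trap]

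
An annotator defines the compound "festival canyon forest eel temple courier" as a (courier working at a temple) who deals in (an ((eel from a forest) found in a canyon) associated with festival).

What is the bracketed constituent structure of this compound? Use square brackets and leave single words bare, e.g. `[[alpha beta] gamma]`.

At the top level: head "courier" (specifically "temple courier"); modifier "festival canyon forest eel".
Inside "festival canyon forest eel": head "eel" (specifically "canyon forest eel"), modifier "festival".
Inside "canyon forest eel": head "eel" (specifically "forest eel"), modifier "canyon".
Inside "forest eel": head "eel", modifier "forest".
Inside "temple courier": head "courier", modifier "temple".
So the structure is [[festival [canyon [forest eel]]] [temple courier]].

[[festival [canyon [forest eel]]] [temple courier]]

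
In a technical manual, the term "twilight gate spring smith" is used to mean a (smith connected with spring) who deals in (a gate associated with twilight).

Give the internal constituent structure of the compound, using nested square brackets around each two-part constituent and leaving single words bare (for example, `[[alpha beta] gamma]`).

[[twilight gate] [spring smith]]

Overall it is a kind of smith (specifically "spring smith"); the modifier is "twilight gate".
Inside "twilight gate": head "gate", modifier "twilight".
Inside "spring smith": head "smith", modifier "spring".
So the structure is [[twilight gate] [spring smith]].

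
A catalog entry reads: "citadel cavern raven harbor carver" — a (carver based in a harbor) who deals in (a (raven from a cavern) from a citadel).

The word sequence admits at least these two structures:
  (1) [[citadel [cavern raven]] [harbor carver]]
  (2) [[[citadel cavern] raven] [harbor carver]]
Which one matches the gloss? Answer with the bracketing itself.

The paraphrase's head is the "carver" part ("harbor carver"); its modifier is "citadel cavern raven".
That top-level split, carried through the inner groups, gives [[citadel [cavern raven]] [harbor carver]].

[[citadel [cavern raven]] [harbor carver]]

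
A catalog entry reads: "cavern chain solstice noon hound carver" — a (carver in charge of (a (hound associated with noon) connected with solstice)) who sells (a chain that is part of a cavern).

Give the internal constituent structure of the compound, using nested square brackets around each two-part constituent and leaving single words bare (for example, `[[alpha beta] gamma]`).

[[cavern chain] [[solstice [noon hound]] carver]]

At the top level: head "carver" (specifically "solstice noon hound carver"); modifier "cavern chain".
Inside "cavern chain": head "chain", modifier "cavern".
Inside "solstice noon hound carver": head "carver", modifier "solstice noon hound".
Inside "solstice noon hound": head "hound" (specifically "noon hound"), modifier "solstice".
Inside "noon hound": head "hound", modifier "noon".
Putting it together: [[cavern chain] [[solstice [noon hound]] carver]].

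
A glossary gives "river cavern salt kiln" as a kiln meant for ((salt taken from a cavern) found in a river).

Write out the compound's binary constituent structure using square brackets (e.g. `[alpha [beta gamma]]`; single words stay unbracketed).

[[river [cavern salt]] kiln]

Overall it is a kind of kiln; the modifier is "river cavern salt".
Inside "river cavern salt": head "salt" (specifically "cavern salt"), modifier "river".
Inside "cavern salt": head "salt", modifier "cavern".
Assembled: [[river [cavern salt]] kiln].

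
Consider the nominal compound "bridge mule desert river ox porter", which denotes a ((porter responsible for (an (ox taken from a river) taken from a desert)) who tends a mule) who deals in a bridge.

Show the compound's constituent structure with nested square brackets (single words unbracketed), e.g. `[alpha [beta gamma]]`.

[bridge [mule [[desert [river ox]] porter]]]

At the top level: head "porter" (specifically "mule desert river ox porter"); modifier "bridge".
"mule desert river ox porter" → head "porter" (specifically "desert river ox porter"), modifier "mule".
"desert river ox porter" → head "porter", modifier "desert river ox".
"desert river ox" → head "ox" (specifically "river ox"), modifier "desert".
"river ox" → head "ox", modifier "river".
Putting it together: [bridge [mule [[desert [river ox]] porter]]].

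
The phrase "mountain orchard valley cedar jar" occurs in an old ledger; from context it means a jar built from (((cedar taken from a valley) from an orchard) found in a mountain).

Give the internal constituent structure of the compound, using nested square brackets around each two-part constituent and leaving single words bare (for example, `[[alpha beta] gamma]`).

At the top level: head "jar"; modifier "mountain orchard valley cedar".
Inside "mountain orchard valley cedar": head "cedar" (specifically "orchard valley cedar"), modifier "mountain".
Inside "orchard valley cedar": head "cedar" (specifically "valley cedar"), modifier "orchard".
Inside "valley cedar": head "cedar", modifier "valley".
Putting it together: [[mountain [orchard [valley cedar]]] jar].

[[mountain [orchard [valley cedar]]] jar]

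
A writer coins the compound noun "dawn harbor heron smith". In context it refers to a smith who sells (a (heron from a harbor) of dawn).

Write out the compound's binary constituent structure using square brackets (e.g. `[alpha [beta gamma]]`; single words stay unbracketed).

The outermost head in the paraphrase is "smith", modified by "dawn harbor heron".
Within "dawn harbor heron", the head is "heron" (specifically "harbor heron") and the modifier is "dawn".
Within "harbor heron", the head is "heron" and the modifier is "harbor".
Assembled: [[dawn [harbor heron]] smith].

[[dawn [harbor heron]] smith]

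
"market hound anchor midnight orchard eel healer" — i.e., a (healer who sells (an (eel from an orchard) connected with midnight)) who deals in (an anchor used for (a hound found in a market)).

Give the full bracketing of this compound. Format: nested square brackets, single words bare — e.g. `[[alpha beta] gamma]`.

The outermost head in the paraphrase is "healer" (specifically "midnight orchard eel healer"), modified by "market hound anchor".
Within "market hound anchor", the head is "anchor" and the modifier is "market hound".
Within "market hound", the head is "hound" and the modifier is "market".
Within "midnight orchard eel healer", the head is "healer" and the modifier is "midnight orchard eel".
Within "midnight orchard eel", the head is "eel" (specifically "orchard eel") and the modifier is "midnight".
Within "orchard eel", the head is "eel" and the modifier is "orchard".
So the structure is [[[market hound] anchor] [[midnight [orchard eel]] healer]].

[[[market hound] anchor] [[midnight [orchard eel]] healer]]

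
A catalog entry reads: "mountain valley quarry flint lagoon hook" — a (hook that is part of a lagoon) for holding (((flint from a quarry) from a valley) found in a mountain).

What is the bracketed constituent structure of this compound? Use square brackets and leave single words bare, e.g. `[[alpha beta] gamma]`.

The outermost head in the paraphrase is "hook" (specifically "lagoon hook"), modified by "mountain valley quarry flint".
"mountain valley quarry flint" → head "flint" (specifically "valley quarry flint"), modifier "mountain".
"valley quarry flint" → head "flint" (specifically "quarry flint"), modifier "valley".
"quarry flint" → head "flint", modifier "quarry".
"lagoon hook" → head "hook", modifier "lagoon".
So the structure is [[mountain [valley [quarry flint]]] [lagoon hook]].

[[mountain [valley [quarry flint]]] [lagoon hook]]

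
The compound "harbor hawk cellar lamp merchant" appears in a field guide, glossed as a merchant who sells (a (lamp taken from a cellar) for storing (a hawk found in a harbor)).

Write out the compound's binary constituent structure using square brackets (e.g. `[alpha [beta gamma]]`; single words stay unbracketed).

At the top level: head "merchant"; modifier "harbor hawk cellar lamp".
"harbor hawk cellar lamp" → head "lamp" (specifically "cellar lamp"), modifier "harbor hawk".
"harbor hawk" → head "hawk", modifier "harbor".
"cellar lamp" → head "lamp", modifier "cellar".
So the structure is [[[harbor hawk] [cellar lamp]] merchant].

[[[harbor hawk] [cellar lamp]] merchant]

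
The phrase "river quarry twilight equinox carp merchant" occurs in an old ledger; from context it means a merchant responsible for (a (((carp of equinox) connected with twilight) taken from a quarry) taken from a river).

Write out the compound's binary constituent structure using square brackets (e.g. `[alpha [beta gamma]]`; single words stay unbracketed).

[[river [quarry [twilight [equinox carp]]]] merchant]

Overall it is a kind of merchant; the modifier is "river quarry twilight equinox carp".
Within "river quarry twilight equinox carp", the head is "carp" (specifically "quarry twilight equinox carp") and the modifier is "river".
Within "quarry twilight equinox carp", the head is "carp" (specifically "twilight equinox carp") and the modifier is "quarry".
Within "twilight equinox carp", the head is "carp" (specifically "equinox carp") and the modifier is "twilight".
Within "equinox carp", the head is "carp" and the modifier is "equinox".
Putting it together: [[river [quarry [twilight [equinox carp]]]] merchant].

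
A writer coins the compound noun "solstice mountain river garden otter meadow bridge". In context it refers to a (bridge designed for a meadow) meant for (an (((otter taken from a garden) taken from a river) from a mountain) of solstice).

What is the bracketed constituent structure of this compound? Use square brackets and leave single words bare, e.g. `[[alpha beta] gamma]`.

[[solstice [mountain [river [garden otter]]]] [meadow bridge]]

The outermost head in the paraphrase is "bridge" (specifically "meadow bridge"), modified by "solstice mountain river garden otter".
Inside "solstice mountain river garden otter": head "otter" (specifically "mountain river garden otter"), modifier "solstice".
Inside "mountain river garden otter": head "otter" (specifically "river garden otter"), modifier "mountain".
Inside "river garden otter": head "otter" (specifically "garden otter"), modifier "river".
Inside "garden otter": head "otter", modifier "garden".
Inside "meadow bridge": head "bridge", modifier "meadow".
Putting it together: [[solstice [mountain [river [garden otter]]]] [meadow bridge]].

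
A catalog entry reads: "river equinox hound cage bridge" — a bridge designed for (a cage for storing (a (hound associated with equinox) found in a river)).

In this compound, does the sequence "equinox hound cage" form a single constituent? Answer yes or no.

no

The top-level split is [river equinox hound cage] [bridge]; the full structure is [[[river [equinox hound]] cage] bridge].
"equinox hound cage" straddles a constituent boundary, so it is not a single unit.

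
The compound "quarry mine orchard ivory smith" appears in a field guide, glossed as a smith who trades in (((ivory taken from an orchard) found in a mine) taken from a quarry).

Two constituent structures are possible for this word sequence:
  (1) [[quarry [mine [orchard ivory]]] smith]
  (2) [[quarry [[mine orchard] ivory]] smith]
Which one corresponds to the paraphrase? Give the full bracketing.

The paraphrase's head is the "smith" part ("smith"); its modifier is "quarry mine orchard ivory".
That top-level split, carried through the inner groups, gives [[quarry [mine [orchard ivory]]] smith].

[[quarry [mine [orchard ivory]]] smith]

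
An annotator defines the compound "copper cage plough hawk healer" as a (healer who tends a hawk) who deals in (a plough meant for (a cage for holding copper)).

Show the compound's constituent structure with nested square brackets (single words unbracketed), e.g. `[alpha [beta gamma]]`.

The outermost head in the paraphrase is "healer" (specifically "hawk healer"), modified by "copper cage plough".
Within "copper cage plough", the head is "plough" and the modifier is "copper cage".
Within "copper cage", the head is "cage" and the modifier is "copper".
Within "hawk healer", the head is "healer" and the modifier is "hawk".
Putting it together: [[[copper cage] plough] [hawk healer]].

[[[copper cage] plough] [hawk healer]]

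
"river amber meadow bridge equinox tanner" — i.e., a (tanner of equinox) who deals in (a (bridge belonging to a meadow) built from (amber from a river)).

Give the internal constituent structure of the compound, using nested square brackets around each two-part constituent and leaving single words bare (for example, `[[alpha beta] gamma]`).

Whole compound: head "tanner" (specifically "equinox tanner"), modifier "river amber meadow bridge".
Within "river amber meadow bridge", the head is "bridge" (specifically "meadow bridge") and the modifier is "river amber".
Within "river amber", the head is "amber" and the modifier is "river".
Within "meadow bridge", the head is "bridge" and the modifier is "meadow".
Within "equinox tanner", the head is "tanner" and the modifier is "equinox".
Putting it together: [[[river amber] [meadow bridge]] [equinox tanner]].

[[[river amber] [meadow bridge]] [equinox tanner]]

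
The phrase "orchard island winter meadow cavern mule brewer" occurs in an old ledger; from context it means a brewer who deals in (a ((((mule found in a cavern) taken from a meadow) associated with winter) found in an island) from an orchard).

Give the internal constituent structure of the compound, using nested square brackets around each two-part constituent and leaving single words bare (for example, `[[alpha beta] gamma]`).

[[orchard [island [winter [meadow [cavern mule]]]]] brewer]

Overall it is a kind of brewer; the modifier is "orchard island winter meadow cavern mule".
"orchard island winter meadow cavern mule" → head "mule" (specifically "island winter meadow cavern mule"), modifier "orchard".
"island winter meadow cavern mule" → head "mule" (specifically "winter meadow cavern mule"), modifier "island".
"winter meadow cavern mule" → head "mule" (specifically "meadow cavern mule"), modifier "winter".
"meadow cavern mule" → head "mule" (specifically "cavern mule"), modifier "meadow".
"cavern mule" → head "mule", modifier "cavern".
So the structure is [[orchard [island [winter [meadow [cavern mule]]]]] brewer].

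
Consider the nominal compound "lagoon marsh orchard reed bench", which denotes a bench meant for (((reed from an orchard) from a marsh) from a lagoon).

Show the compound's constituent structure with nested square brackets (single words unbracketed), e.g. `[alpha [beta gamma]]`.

The outermost head in the paraphrase is "bench", modified by "lagoon marsh orchard reed".
Within "lagoon marsh orchard reed", the head is "reed" (specifically "marsh orchard reed") and the modifier is "lagoon".
Within "marsh orchard reed", the head is "reed" (specifically "orchard reed") and the modifier is "marsh".
Within "orchard reed", the head is "reed" and the modifier is "orchard".
Assembled: [[lagoon [marsh [orchard reed]]] bench].

[[lagoon [marsh [orchard reed]]] bench]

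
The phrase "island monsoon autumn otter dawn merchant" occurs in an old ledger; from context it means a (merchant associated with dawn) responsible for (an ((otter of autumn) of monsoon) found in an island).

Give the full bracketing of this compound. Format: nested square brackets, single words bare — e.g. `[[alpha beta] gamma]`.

[[island [monsoon [autumn otter]]] [dawn merchant]]

Overall it is a kind of merchant (specifically "dawn merchant"); the modifier is "island monsoon autumn otter".
Within "island monsoon autumn otter", the head is "otter" (specifically "monsoon autumn otter") and the modifier is "island".
Within "monsoon autumn otter", the head is "otter" (specifically "autumn otter") and the modifier is "monsoon".
Within "autumn otter", the head is "otter" and the modifier is "autumn".
Within "dawn merchant", the head is "merchant" and the modifier is "dawn".
So the structure is [[island [monsoon [autumn otter]]] [dawn merchant]].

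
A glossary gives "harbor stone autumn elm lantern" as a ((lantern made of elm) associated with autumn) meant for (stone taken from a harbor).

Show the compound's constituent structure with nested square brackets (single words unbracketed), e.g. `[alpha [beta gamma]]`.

[[harbor stone] [autumn [elm lantern]]]

At the top level: head "lantern" (specifically "autumn elm lantern"); modifier "harbor stone".
"harbor stone" → head "stone", modifier "harbor".
"autumn elm lantern" → head "lantern" (specifically "elm lantern"), modifier "autumn".
"elm lantern" → head "lantern", modifier "elm".
Assembled: [[harbor stone] [autumn [elm lantern]]].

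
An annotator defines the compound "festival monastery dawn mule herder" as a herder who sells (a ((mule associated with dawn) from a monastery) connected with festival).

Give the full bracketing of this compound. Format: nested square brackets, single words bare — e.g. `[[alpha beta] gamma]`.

At the top level: head "herder"; modifier "festival monastery dawn mule".
"festival monastery dawn mule" → head "mule" (specifically "monastery dawn mule"), modifier "festival".
"monastery dawn mule" → head "mule" (specifically "dawn mule"), modifier "monastery".
"dawn mule" → head "mule", modifier "dawn".
So the structure is [[festival [monastery [dawn mule]]] herder].

[[festival [monastery [dawn mule]]] herder]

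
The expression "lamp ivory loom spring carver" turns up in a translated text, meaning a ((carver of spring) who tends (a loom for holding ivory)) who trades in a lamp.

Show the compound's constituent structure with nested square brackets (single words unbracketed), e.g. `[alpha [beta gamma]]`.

[lamp [[ivory loom] [spring carver]]]

Whole compound: head "carver" (specifically "ivory loom spring carver"), modifier "lamp".
"ivory loom spring carver" → head "carver" (specifically "spring carver"), modifier "ivory loom".
"ivory loom" → head "loom", modifier "ivory".
"spring carver" → head "carver", modifier "spring".
Assembled: [lamp [[ivory loom] [spring carver]]].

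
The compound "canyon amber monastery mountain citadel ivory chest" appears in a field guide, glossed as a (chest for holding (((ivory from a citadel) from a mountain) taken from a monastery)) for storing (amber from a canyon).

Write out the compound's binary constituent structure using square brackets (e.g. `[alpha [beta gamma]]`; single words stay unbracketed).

[[canyon amber] [[monastery [mountain [citadel ivory]]] chest]]

The outermost head in the paraphrase is "chest" (specifically "monastery mountain citadel ivory chest"), modified by "canyon amber".
Within "canyon amber", the head is "amber" and the modifier is "canyon".
Within "monastery mountain citadel ivory chest", the head is "chest" and the modifier is "monastery mountain citadel ivory".
Within "monastery mountain citadel ivory", the head is "ivory" (specifically "mountain citadel ivory") and the modifier is "monastery".
Within "mountain citadel ivory", the head is "ivory" (specifically "citadel ivory") and the modifier is "mountain".
Within "citadel ivory", the head is "ivory" and the modifier is "citadel".
Putting it together: [[canyon amber] [[monastery [mountain [citadel ivory]]] chest]].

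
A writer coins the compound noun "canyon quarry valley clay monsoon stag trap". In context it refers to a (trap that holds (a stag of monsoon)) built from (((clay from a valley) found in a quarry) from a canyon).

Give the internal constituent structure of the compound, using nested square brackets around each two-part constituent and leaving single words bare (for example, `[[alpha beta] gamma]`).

Whole compound: head "trap" (specifically "monsoon stag trap"), modifier "canyon quarry valley clay".
Within "canyon quarry valley clay", the head is "clay" (specifically "quarry valley clay") and the modifier is "canyon".
Within "quarry valley clay", the head is "clay" (specifically "valley clay") and the modifier is "quarry".
Within "valley clay", the head is "clay" and the modifier is "valley".
Within "monsoon stag trap", the head is "trap" and the modifier is "monsoon stag".
Within "monsoon stag", the head is "stag" and the modifier is "monsoon".
Assembled: [[canyon [quarry [valley clay]]] [[monsoon stag] trap]].

[[canyon [quarry [valley clay]]] [[monsoon stag] trap]]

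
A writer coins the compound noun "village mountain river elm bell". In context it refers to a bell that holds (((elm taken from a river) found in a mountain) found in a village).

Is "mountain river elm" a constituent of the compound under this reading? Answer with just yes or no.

yes

The paraphrase groups the words so that "mountain river elm" is one unit: it corresponds to a single parenthesized sub-phrase.
The full structure is [[village [mountain [river elm]]] bell], in which [mountain river elm] is a constituent.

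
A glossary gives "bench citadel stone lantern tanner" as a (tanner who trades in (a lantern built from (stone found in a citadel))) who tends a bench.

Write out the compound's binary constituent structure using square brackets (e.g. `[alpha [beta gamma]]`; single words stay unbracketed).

Overall it is a kind of tanner (specifically "citadel stone lantern tanner"); the modifier is "bench".
"citadel stone lantern tanner" → head "tanner", modifier "citadel stone lantern".
"citadel stone lantern" → head "lantern", modifier "citadel stone".
"citadel stone" → head "stone", modifier "citadel".
Putting it together: [bench [[[citadel stone] lantern] tanner]].

[bench [[[citadel stone] lantern] tanner]]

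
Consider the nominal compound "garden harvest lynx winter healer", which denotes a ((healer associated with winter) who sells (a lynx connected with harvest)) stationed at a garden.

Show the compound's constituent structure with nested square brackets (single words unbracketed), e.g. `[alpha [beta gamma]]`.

Overall it is a kind of healer (specifically "harvest lynx winter healer"); the modifier is "garden".
Inside "harvest lynx winter healer": head "healer" (specifically "winter healer"), modifier "harvest lynx".
Inside "harvest lynx": head "lynx", modifier "harvest".
Inside "winter healer": head "healer", modifier "winter".
Putting it together: [garden [[harvest lynx] [winter healer]]].

[garden [[harvest lynx] [winter healer]]]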